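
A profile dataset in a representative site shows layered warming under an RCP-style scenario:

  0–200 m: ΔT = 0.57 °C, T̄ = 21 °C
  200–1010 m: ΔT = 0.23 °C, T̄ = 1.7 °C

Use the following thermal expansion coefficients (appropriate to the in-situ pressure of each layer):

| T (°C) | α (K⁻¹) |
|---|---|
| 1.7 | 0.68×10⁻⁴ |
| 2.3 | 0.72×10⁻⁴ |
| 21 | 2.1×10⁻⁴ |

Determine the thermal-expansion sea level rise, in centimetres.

Layer 1 at 21 °C → α = 2.1×10⁻⁴ K⁻¹
Layer 2 at 1.7 °C → α = 0.68×10⁻⁴ K⁻¹
Layer 1: 2.1×10⁻⁴ × 200 × 0.57 = 0.02394 m
200–1010 m: 0.68×10⁻⁴ × 0.23 × 810 = 0.0126684 m
Δh = 0.02394 + 0.0126684 = 0.0366084 m

3.66 cm of thermosteric rise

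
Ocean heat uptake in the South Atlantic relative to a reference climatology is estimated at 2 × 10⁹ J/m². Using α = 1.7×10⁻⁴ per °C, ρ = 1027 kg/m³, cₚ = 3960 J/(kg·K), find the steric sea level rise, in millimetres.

Δh = αQ/(ρcₚ) = 1.7×10⁻⁴ × 2×10⁹ / (1027 × 3960) ≈ 0.083601 m

83.6 mm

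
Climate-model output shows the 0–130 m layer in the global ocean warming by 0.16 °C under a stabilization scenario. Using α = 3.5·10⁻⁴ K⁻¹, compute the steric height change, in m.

Δh ≈ 0.00728 m

Δh = αΔT·H = 3.5×10⁻⁴ × 0.16 × 130 = 0.00728 m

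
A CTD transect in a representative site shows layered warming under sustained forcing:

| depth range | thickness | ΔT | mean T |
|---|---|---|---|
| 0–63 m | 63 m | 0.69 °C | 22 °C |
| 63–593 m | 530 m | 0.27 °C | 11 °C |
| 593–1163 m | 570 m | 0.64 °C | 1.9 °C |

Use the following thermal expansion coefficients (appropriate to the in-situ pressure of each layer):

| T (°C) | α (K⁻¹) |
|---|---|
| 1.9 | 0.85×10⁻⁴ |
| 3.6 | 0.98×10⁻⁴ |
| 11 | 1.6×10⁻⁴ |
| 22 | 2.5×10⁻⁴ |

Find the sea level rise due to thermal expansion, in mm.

Layer 1 at 22 °C → α = 2.5×10⁻⁴ K⁻¹
Layer 2 at 11 °C → α = 1.6×10⁻⁴ K⁻¹
Layer 3 at 1.9 °C → α = 0.85×10⁻⁴ K⁻¹
0–63 m: 63 × 2.5×10⁻⁴ × 0.69 = 0.0108675 m
63–593 m: 1.6×10⁻⁴ × 530 × 0.27 = 0.022896 m
593–1163 m: 0.64 × 0.85×10⁻⁴ × 570 = 0.031008 m
Δh = 0.0108675 + 0.022896 + 0.031008 = 0.0647715 m ≈ 65 mm

Δh = 65 mm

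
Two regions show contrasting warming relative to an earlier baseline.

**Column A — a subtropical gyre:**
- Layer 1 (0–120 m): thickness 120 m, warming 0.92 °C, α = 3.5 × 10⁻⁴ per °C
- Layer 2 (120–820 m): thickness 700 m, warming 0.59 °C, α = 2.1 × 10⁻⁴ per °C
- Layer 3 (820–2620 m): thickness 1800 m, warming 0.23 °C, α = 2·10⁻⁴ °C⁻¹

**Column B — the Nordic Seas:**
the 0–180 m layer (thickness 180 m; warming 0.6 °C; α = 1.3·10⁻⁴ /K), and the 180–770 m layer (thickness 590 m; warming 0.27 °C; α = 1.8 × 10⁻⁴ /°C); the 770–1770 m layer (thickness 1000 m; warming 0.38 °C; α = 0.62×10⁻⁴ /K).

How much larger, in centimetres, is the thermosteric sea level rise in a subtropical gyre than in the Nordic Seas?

A 0–120 m: 0.92 × 3.5×10⁻⁴ × 120 = 0.03864 m
A Layer 2: 2.1×10⁻⁴ × 0.59 × 700 = 0.08673 m
A Layer 3: 1800 × 2×10⁻⁴ × 0.23 = 0.08280 m
A total: 0.20817 m
B 0–180 m: 1.3×10⁻⁴ × 0.6 × 180 = 0.01404 m
B Layer 2: 0.27 × 590 × 1.8×10⁻⁴ = 0.028674 m
B Layer 3: 0.62×10⁻⁴ × 0.38 × 1000 = 0.02356 m
B total: 0.066274 m
Difference: 0.20817 − 0.066274 = 0.141896 m

Δh_A − Δh_B ≈ 14.2 cm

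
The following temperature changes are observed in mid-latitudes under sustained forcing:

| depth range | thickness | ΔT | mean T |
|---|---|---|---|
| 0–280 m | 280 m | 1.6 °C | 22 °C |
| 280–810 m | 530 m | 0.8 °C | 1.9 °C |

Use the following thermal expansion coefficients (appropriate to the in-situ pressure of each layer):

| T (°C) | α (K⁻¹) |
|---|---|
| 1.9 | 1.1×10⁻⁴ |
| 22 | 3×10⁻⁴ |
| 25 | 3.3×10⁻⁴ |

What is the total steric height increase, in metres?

Layer 1 at 22 °C → α = 3×10⁻⁴ K⁻¹
Layer 2 at 1.9 °C → α = 1.1×10⁻⁴ K⁻¹
0–280 m: 1.6 × 3×10⁻⁴ × 280 = 0.13440 m
280–810 m: 1.1×10⁻⁴ × 530 × 0.8 = 0.04664 m
Δh = 0.13440 + 0.04664 = 0.18104 m

0.181 m of thermosteric rise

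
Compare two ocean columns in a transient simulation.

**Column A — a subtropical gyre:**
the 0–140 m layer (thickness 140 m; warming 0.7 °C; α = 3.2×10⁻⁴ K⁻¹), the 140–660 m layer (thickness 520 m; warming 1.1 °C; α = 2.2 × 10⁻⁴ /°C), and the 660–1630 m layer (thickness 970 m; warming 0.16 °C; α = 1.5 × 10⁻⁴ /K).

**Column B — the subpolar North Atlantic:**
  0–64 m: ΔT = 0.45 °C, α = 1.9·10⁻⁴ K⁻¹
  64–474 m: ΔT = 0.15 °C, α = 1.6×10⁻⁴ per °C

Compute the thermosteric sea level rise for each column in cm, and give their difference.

A: 18 cm; B: 1.5 cm; difference 17 cm

A 0–140 m: 140 × 0.7 × 3.2×10⁻⁴ = 0.03136 m
A 140–660 m: 1.1 × 520 × 2.2×10⁻⁴ = 0.12584 m
A 660–1630 m: 0.16 × 970 × 1.5×10⁻⁴ = 0.02328 m
A total: 0.18048 m
B 0–64 m: 1.9×10⁻⁴ × 64 × 0.45 = 0.005472 m
B Layer 2: 1.6×10⁻⁴ × 410 × 0.15 = 0.00984 m
B total: 0.015312 m
Difference: 0.18048 − 0.015312 = 0.165168 m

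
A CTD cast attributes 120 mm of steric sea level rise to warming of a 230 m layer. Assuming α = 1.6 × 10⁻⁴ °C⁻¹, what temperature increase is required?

about 3.26 K

ΔT = Δh/(αH) = 0.12 / (1.6×10⁻⁴ × 230) ≈ 3.261 K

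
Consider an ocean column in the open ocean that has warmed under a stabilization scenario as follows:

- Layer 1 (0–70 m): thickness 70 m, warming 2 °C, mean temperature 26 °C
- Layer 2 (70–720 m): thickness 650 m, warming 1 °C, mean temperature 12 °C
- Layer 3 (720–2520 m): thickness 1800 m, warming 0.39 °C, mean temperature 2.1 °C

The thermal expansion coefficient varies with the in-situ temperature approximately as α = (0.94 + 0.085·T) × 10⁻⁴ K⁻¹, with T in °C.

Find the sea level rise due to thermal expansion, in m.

Δh = 0.25 m

Layer 1: α = (0.94 + 0.085×26)×10⁻⁴ = 3.15×10⁻⁴ K⁻¹
Layer 2: α = (0.94 + 0.085×12)×10⁻⁴ = 1.96×10⁻⁴ K⁻¹
Layer 3: α = (0.94 + 0.085×2.1)×10⁻⁴ = 1.1185×10⁻⁴ K⁻¹
0–70 m: 2 × 70 × 3.15×10⁻⁴ = 0.04410 m
Layer 2: 650 × 1 × 1.96×10⁻⁴ = 0.12740 m
720–2520 m: 1.1185×10⁻⁴ × 0.39 × 1800 = 0.0785187 m
Δh = 0.04410 + 0.12740 + 0.0785187 = 0.2500187 m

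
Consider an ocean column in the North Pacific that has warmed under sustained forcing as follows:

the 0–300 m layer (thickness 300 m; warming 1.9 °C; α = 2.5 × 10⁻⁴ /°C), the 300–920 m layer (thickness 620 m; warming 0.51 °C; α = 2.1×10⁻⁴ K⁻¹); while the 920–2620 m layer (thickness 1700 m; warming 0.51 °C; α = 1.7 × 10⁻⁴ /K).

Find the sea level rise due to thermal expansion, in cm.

Δh = 35.6 cm

0–300 m: 300 × 2.5×10⁻⁴ × 1.9 = 0.14250 m
Layer 2: 620 × 2.1×10⁻⁴ × 0.51 = 0.066402 m
Layer 3: 0.51 × 1.7×10⁻⁴ × 1700 = 0.14739 m
Δh = 0.14250 + 0.066402 + 0.14739 = 0.356292 m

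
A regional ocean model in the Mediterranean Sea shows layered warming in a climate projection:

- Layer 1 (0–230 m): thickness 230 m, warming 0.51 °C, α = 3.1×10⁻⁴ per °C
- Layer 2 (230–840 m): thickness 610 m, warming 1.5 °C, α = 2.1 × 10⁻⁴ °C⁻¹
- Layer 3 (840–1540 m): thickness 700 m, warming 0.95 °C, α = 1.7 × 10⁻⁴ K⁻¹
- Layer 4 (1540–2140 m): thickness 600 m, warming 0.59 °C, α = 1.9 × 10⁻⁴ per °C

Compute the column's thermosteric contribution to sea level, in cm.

0.51 × 230 × 3.1×10⁻⁴ = 0.036363 m
610 × 2.1×10⁻⁴ × 1.5 = 0.19215 m
0.95 × 1.7×10⁻⁴ × 700 = 0.11305 m
1540–2140 m: 1.9×10⁻⁴ × 600 × 0.59 = 0.06726 m
Δh = 0.036363 + 0.19215 + 0.11305 + 0.06726 = 0.408823 m

40.9 cm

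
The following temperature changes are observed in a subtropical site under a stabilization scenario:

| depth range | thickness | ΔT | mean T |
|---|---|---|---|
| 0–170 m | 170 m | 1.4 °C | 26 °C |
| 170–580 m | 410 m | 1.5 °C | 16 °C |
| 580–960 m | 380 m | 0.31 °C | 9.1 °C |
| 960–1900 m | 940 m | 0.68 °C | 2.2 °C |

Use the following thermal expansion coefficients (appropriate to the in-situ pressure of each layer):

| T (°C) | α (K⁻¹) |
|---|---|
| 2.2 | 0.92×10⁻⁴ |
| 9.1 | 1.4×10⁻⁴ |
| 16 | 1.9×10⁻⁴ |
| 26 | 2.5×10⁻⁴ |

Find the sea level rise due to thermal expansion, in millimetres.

Δh = 252 mm

Layer 1 at 26 °C → α = 2.5×10⁻⁴ K⁻¹
Layer 2 at 16 °C → α = 1.9×10⁻⁴ K⁻¹
Layer 3 at 9.1 °C → α = 1.4×10⁻⁴ K⁻¹
Layer 4 at 2.2 °C → α = 0.92×10⁻⁴ K⁻¹
1.4 × 2.5×10⁻⁴ × 170 = 0.05950 m
Layer 2: 410 × 1.9×10⁻⁴ × 1.5 = 0.11685 m
1.4×10⁻⁴ × 380 × 0.31 = 0.016492 m
0.68 × 0.92×10⁻⁴ × 940 = 0.0588064 m
Δh = 0.05950 + 0.11685 + 0.016492 + 0.0588064 = 0.2516484 m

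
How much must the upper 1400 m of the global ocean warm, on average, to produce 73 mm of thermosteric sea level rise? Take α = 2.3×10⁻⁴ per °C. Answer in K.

ΔT = Δh/(αH) = 0.073 / (2.3×10⁻⁴ × 1400) ≈ 0.2267 K

ΔT ≈ 0.227 K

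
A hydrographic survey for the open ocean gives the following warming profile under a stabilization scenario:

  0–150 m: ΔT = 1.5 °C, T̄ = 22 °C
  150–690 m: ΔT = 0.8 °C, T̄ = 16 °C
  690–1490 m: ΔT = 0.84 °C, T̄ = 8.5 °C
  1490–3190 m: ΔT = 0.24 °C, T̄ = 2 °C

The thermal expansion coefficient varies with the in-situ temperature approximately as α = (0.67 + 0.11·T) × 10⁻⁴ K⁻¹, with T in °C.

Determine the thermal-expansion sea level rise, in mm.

319 mm

Layer 1: α = (0.67 + 0.11×22)×10⁻⁴ = 3.09×10⁻⁴ K⁻¹
Layer 2: α = (0.67 + 0.11×16)×10⁻⁴ = 2.43×10⁻⁴ K⁻¹
Layer 3: α = (0.67 + 0.11×8.5)×10⁻⁴ = 1.605×10⁻⁴ K⁻¹
Layer 4: α = (0.67 + 0.11×2)×10⁻⁴ = 0.89×10⁻⁴ K⁻¹
Layer 1: 1.5 × 150 × 3.09×10⁻⁴ = 0.069525 m
150–690 m: 2.43×10⁻⁴ × 540 × 0.8 = 0.104976 m
1.605×10⁻⁴ × 800 × 0.84 = 0.107856 m
1490–3190 m: 1700 × 0.24 × 0.89×10⁻⁴ = 0.036312 m
Δh = 0.069525 + 0.104976 + 0.107856 + 0.036312 = 0.318669 m ≈ 319 mm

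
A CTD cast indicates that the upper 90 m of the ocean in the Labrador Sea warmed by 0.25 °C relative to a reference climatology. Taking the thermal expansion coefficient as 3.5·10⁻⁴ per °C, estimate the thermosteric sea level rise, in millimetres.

Δh ≈ 7.9 mm

Δh = αΔT·H = 3.5×10⁻⁴ × 0.25 × 90 = 0.007875 m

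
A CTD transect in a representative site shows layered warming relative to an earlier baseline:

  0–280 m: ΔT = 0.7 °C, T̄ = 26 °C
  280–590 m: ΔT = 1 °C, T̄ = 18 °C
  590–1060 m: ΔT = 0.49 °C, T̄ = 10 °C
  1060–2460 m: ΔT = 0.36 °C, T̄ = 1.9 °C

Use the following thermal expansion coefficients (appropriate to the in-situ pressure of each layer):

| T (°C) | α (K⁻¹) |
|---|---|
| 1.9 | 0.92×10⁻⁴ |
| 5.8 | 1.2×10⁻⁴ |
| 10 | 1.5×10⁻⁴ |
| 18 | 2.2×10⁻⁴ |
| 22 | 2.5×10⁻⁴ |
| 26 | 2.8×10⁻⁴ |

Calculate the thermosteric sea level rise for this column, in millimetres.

Layer 1 at 26 °C → α = 2.8×10⁻⁴ K⁻¹
Layer 2 at 18 °C → α = 2.2×10⁻⁴ K⁻¹
Layer 3 at 10 °C → α = 1.5×10⁻⁴ K⁻¹
Layer 4 at 1.9 °C → α = 0.92×10⁻⁴ K⁻¹
280 × 0.7 × 2.8×10⁻⁴ = 0.05488 m
280–590 m: 2.2×10⁻⁴ × 1 × 310 = 0.06820 m
Layer 3: 1.5×10⁻⁴ × 0.49 × 470 = 0.034545 m
1060–2460 m: 0.92×10⁻⁴ × 1400 × 0.36 = 0.046368 m
Δh = 0.05488 + 0.06820 + 0.034545 + 0.046368 = 0.203993 m ≈ 204 mm

204 mm of thermosteric rise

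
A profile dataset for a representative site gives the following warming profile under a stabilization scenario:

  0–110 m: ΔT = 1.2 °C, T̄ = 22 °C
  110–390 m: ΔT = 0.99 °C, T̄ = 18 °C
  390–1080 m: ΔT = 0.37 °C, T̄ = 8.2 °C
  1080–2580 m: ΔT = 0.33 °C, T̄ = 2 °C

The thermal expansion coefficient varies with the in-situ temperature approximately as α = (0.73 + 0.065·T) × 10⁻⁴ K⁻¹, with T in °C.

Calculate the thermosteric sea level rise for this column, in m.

Layer 1: α = (0.73 + 0.065×22)×10⁻⁴ = 2.16×10⁻⁴ K⁻¹
Layer 2: α = (0.73 + 0.065×18)×10⁻⁴ = 1.9×10⁻⁴ K⁻¹
Layer 3: α = (0.73 + 0.065×8.2)×10⁻⁴ = 1.263×10⁻⁴ K⁻¹
Layer 4: α = (0.73 + 0.065×2)×10⁻⁴ = 0.86×10⁻⁴ K⁻¹
2.16×10⁻⁴ × 110 × 1.2 = 0.028512 m
Layer 2: 0.99 × 1.9×10⁻⁴ × 280 = 0.052668 m
390–1080 m: 0.37 × 690 × 1.263×10⁻⁴ = 0.03224439 m
0.86×10⁻⁴ × 1500 × 0.33 = 0.04257 m
Δh = 0.028512 + 0.052668 + 0.03224439 + 0.04257 = 0.15599439 m

about 0.156 m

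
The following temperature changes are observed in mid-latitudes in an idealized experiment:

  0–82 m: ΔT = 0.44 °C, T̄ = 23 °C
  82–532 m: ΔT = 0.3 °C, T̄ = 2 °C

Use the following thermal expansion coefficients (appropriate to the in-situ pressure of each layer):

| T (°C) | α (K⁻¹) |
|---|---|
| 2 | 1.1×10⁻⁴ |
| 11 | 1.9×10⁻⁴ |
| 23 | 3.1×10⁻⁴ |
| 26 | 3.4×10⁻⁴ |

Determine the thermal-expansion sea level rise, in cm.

Layer 1 at 23 °C → α = 3.1×10⁻⁴ K⁻¹
Layer 2 at 2 °C → α = 1.1×10⁻⁴ K⁻¹
0–82 m: 3.1×10⁻⁴ × 82 × 0.44 = 0.0111848 m
Layer 2: 1.1×10⁻⁴ × 0.3 × 450 = 0.01485 m
Δh = 0.0111848 + 0.01485 = 0.0260348 m ≈ 2.60 cm

about 2.60 cm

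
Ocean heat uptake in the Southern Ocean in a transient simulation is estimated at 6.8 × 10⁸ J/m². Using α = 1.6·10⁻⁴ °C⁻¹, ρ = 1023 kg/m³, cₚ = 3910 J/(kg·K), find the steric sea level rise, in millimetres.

Δh = 27.2 mm

Δh = αQ/(ρcₚ) = 1.6×10⁻⁴ × 6.8×10⁸ / (1023 × 3910) ≈ 0.02720 m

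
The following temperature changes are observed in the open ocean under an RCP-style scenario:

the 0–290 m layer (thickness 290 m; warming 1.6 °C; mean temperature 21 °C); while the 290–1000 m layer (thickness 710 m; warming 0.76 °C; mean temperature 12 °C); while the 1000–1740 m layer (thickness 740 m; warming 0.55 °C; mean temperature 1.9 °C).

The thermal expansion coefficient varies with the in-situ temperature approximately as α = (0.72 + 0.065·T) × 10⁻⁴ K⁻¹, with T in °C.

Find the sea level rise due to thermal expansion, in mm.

212 mm of thermosteric rise

Layer 1: α = (0.72 + 0.065×21)×10⁻⁴ = 2.085×10⁻⁴ K⁻¹
Layer 2: α = (0.72 + 0.065×12)×10⁻⁴ = 1.5×10⁻⁴ K⁻¹
Layer 3: α = (0.72 + 0.065×1.9)×10⁻⁴ = 0.8435×10⁻⁴ K⁻¹
Layer 1: 290 × 2.085×10⁻⁴ × 1.6 = 0.096744 m
290–1000 m: 710 × 1.5×10⁻⁴ × 0.76 = 0.08094 m
Layer 3: 0.55 × 740 × 0.8435×10⁻⁴ = 0.03433045 m
Δh = 0.096744 + 0.08094 + 0.03433045 = 0.21201445 m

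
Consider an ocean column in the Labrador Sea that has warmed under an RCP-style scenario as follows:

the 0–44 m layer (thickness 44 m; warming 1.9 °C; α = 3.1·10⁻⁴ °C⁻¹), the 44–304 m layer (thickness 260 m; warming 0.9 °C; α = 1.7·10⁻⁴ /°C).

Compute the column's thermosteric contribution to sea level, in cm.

about 6.57 cm

0–44 m: 1.9 × 3.1×10⁻⁴ × 44 = 0.025916 m
44–304 m: 1.7×10⁻⁴ × 260 × 0.9 = 0.03978 m
Δh = 0.025916 + 0.03978 = 0.065696 m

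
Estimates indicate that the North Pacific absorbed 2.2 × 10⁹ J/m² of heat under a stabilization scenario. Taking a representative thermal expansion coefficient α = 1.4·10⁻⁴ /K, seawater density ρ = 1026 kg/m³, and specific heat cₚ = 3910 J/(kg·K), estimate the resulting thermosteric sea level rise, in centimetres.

Δh = αQ/(ρcₚ) = 1.4×10⁻⁴ × 2.2×10⁹ / (1026 × 3910) ≈ 0.076776 m

7.7 cm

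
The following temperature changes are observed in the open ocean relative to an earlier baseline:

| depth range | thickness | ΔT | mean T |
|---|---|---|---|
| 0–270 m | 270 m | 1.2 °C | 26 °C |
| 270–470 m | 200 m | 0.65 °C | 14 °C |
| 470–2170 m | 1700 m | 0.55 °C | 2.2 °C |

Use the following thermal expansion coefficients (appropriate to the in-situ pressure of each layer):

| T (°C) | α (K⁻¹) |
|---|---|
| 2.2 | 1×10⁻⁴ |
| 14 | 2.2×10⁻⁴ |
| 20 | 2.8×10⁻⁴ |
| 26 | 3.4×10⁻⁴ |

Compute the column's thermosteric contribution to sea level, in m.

Layer 1 at 26 °C → α = 3.4×10⁻⁴ K⁻¹
Layer 2 at 14 °C → α = 2.2×10⁻⁴ K⁻¹
Layer 3 at 2.2 °C → α = 1×10⁻⁴ K⁻¹
0–270 m: 3.4×10⁻⁴ × 270 × 1.2 = 0.11016 m
Layer 2: 200 × 2.2×10⁻⁴ × 0.65 = 0.02860 m
1×10⁻⁴ × 0.55 × 1700 = 0.09350 m
Δh = 0.11016 + 0.02860 + 0.09350 = 0.23226 m

0.232 m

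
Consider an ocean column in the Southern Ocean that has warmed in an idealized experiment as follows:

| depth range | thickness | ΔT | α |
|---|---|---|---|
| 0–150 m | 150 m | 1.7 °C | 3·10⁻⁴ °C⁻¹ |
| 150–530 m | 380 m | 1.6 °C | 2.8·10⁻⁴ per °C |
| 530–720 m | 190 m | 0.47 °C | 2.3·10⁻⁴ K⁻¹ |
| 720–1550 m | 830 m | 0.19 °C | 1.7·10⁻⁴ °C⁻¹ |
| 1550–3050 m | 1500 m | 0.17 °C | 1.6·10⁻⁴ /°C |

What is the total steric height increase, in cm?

about 33.5 cm

150 × 3×10⁻⁴ × 1.7 = 0.07650 m
380 × 1.6 × 2.8×10⁻⁴ = 0.17024 m
530–720 m: 2.3×10⁻⁴ × 190 × 0.47 = 0.020539 m
720–1550 m: 0.19 × 1.7×10⁻⁴ × 830 = 0.026809 m
0.17 × 1500 × 1.6×10⁻⁴ = 0.04080 m
Δh = 0.07650 + 0.17024 + 0.020539 + 0.026809 + 0.04080 = 0.334888 m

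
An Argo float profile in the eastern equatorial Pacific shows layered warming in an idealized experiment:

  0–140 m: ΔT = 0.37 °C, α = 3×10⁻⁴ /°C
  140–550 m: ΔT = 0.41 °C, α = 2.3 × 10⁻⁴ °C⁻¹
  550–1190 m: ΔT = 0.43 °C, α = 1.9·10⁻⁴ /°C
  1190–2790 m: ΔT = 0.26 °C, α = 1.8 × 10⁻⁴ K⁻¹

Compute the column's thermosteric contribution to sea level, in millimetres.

Layer 1: 0.37 × 140 × 3×10⁻⁴ = 0.01554 m
Layer 2: 2.3×10⁻⁴ × 0.41 × 410 = 0.038663 m
1.9×10⁻⁴ × 0.43 × 640 = 0.052288 m
Layer 4: 1.8×10⁻⁴ × 0.26 × 1600 = 0.07488 m
Δh = 0.01554 + 0.038663 + 0.052288 + 0.07488 = 0.181371 m

Δh ≈ 181 mm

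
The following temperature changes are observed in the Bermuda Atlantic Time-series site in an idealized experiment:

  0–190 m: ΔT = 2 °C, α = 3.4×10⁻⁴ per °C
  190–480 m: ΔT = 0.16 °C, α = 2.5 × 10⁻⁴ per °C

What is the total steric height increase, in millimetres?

140 mm of thermosteric rise

2 × 190 × 3.4×10⁻⁴ = 0.12920 m
Layer 2: 290 × 0.16 × 2.5×10⁻⁴ = 0.01160 m
Δh = 0.12920 + 0.01160 = 0.14080 m ≈ 140 mm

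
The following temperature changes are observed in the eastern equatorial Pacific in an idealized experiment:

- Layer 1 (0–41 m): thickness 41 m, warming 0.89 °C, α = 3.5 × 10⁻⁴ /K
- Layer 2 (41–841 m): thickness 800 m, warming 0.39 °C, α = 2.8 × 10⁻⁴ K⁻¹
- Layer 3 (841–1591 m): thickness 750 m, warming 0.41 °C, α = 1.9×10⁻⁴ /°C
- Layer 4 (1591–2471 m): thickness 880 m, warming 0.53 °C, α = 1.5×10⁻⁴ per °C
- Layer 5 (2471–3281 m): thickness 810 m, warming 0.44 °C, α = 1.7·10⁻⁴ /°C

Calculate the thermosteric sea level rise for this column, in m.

3.5×10⁻⁴ × 41 × 0.89 = 0.0127715 m
Layer 2: 0.39 × 800 × 2.8×10⁻⁴ = 0.08736 m
841–1591 m: 0.41 × 1.9×10⁻⁴ × 750 = 0.058425 m
1591–2471 m: 0.53 × 880 × 1.5×10⁻⁴ = 0.06996 m
Layer 5: 1.7×10⁻⁴ × 0.44 × 810 = 0.060588 m
Δh = 0.0127715 + 0.08736 + 0.058425 + 0.06996 + 0.060588 = 0.2891045 m

0.289 m of thermosteric rise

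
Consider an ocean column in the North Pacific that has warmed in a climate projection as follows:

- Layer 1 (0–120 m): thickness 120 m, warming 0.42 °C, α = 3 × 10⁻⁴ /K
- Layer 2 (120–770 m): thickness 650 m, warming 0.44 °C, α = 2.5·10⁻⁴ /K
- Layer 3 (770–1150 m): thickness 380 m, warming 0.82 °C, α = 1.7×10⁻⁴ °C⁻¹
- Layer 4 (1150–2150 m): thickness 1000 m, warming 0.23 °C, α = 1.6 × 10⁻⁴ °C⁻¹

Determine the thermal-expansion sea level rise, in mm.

0–120 m: 0.42 × 3×10⁻⁴ × 120 = 0.01512 m
120–770 m: 0.44 × 2.5×10⁻⁴ × 650 = 0.07150 m
770–1150 m: 380 × 1.7×10⁻⁴ × 0.82 = 0.052972 m
1.6×10⁻⁴ × 1000 × 0.23 = 0.03680 m
Δh = 0.01512 + 0.07150 + 0.052972 + 0.03680 = 0.176392 m ≈ 176 mm

Δh = 176 mm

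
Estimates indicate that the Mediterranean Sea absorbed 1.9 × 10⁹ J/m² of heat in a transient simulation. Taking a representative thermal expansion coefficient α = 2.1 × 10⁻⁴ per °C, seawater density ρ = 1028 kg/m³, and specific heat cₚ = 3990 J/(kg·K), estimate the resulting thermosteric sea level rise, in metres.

Δh = αQ/(ρcₚ) = 2.1×10⁻⁴ × 1.9×10⁹ / (1028 × 3990) ≈ 0.097276 m

0.0973 m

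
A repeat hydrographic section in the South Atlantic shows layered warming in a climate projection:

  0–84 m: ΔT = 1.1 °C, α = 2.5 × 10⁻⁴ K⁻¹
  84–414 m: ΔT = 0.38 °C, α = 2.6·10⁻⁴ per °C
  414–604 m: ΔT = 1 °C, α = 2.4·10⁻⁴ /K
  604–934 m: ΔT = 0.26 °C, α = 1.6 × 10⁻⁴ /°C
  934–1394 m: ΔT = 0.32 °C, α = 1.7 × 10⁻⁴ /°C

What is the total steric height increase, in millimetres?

Layer 1: 2.5×10⁻⁴ × 84 × 1.1 = 0.02310 m
330 × 0.38 × 2.6×10⁻⁴ = 0.032604 m
414–604 m: 190 × 1 × 2.4×10⁻⁴ = 0.04560 m
604–934 m: 0.26 × 330 × 1.6×10⁻⁴ = 0.013728 m
934–1394 m: 460 × 1.7×10⁻⁴ × 0.32 = 0.025024 m
Δh = 0.02310 + 0.032604 + 0.04560 + 0.013728 + 0.025024 = 0.140056 m

140 mm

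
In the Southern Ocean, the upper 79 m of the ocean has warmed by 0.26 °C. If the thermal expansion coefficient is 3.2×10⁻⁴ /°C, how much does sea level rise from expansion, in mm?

6.57 mm of thermosteric rise

Δh = αΔT·H = 3.2×10⁻⁴ × 0.26 × 79 = 0.0065728 m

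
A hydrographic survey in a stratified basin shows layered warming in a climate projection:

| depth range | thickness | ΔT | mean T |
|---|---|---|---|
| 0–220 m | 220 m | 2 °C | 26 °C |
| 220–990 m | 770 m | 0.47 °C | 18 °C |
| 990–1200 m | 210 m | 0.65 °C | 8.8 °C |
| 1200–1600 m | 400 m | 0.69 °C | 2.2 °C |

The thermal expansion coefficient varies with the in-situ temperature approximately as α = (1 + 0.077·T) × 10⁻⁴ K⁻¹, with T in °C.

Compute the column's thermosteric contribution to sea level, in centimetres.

Layer 1: α = (1 + 0.077×26)×10⁻⁴ = 3.002×10⁻⁴ K⁻¹
Layer 2: α = (1 + 0.077×18)×10⁻⁴ = 2.386×10⁻⁴ K⁻¹
Layer 3: α = (1 + 0.077×8.8)×10⁻⁴ = 1.6776×10⁻⁴ K⁻¹
Layer 4: α = (1 + 0.077×2.2)×10⁻⁴ = 1.1694×10⁻⁴ K⁻¹
0–220 m: 3.002×10⁻⁴ × 220 × 2 = 0.132088 m
220–990 m: 770 × 2.386×10⁻⁴ × 0.47 = 0.08634934 m
210 × 0.65 × 1.6776×10⁻⁴ = 0.02289924 m
1200–1600 m: 400 × 1.1694×10⁻⁴ × 0.69 = 0.03227544 m
Δh = 0.132088 + 0.08634934 + 0.02289924 + 0.03227544 = 0.27361202 m

about 27.4 cm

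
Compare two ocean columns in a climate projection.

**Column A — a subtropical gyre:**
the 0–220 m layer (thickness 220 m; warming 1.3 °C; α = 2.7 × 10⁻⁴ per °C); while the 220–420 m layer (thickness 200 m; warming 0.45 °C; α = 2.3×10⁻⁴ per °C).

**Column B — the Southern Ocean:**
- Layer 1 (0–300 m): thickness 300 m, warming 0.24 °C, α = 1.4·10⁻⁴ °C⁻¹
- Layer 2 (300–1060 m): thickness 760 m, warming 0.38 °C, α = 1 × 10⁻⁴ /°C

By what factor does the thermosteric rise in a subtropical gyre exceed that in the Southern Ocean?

≈ 2.51×

A 220 × 1.3 × 2.7×10⁻⁴ = 0.07722 m
A 0.45 × 2.3×10⁻⁴ × 200 = 0.02070 m
A total: 0.09792 m
B 0–300 m: 300 × 1.4×10⁻⁴ × 0.24 = 0.01008 m
B 0.38 × 1×10⁻⁴ × 760 = 0.02888 m
B total: 0.03896 m
Ratio: 0.09792 / 0.03896 ≈ 2.513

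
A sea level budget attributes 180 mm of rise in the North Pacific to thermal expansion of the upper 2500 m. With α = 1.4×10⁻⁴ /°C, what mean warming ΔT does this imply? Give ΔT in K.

ΔT ≈ 0.514 K

ΔT = Δh/(αH) = 0.18 / (1.4×10⁻⁴ × 2500) ≈ 0.5143 K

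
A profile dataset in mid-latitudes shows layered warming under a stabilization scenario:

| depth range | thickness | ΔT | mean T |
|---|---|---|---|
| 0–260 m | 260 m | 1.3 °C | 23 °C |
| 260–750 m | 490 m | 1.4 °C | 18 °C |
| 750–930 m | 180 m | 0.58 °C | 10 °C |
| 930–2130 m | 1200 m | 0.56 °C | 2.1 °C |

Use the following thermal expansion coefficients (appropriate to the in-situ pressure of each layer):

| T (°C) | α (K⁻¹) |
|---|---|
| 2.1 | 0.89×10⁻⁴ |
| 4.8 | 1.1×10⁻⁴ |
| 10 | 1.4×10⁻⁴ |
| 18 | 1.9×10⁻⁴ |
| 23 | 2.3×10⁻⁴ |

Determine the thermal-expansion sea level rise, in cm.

Layer 1 at 23 °C → α = 2.3×10⁻⁴ K⁻¹
Layer 2 at 18 °C → α = 1.9×10⁻⁴ K⁻¹
Layer 3 at 10 °C → α = 1.4×10⁻⁴ K⁻¹
Layer 4 at 2.1 °C → α = 0.89×10⁻⁴ K⁻¹
260 × 1.3 × 2.3×10⁻⁴ = 0.07774 m
260–750 m: 1.9×10⁻⁴ × 490 × 1.4 = 0.13034 m
0.58 × 1.4×10⁻⁴ × 180 = 0.014616 m
0.89×10⁻⁴ × 0.56 × 1200 = 0.059808 m
Δh = 0.07774 + 0.13034 + 0.014616 + 0.059808 = 0.282504 m

Δh ≈ 28 cm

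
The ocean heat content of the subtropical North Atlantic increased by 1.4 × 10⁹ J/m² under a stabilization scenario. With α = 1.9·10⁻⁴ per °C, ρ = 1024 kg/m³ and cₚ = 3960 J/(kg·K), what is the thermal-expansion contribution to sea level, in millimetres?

Δh ≈ 66 mm

Δh = αQ/(ρcₚ) = 1.9×10⁻⁴ × 1.4×10⁹ / (1024 × 3960) ≈ 0.065597 m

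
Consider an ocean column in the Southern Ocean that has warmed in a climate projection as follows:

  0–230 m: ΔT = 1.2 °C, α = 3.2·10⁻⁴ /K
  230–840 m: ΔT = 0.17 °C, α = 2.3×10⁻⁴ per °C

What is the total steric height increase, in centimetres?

11.2 cm of thermosteric rise

0–230 m: 1.2 × 230 × 3.2×10⁻⁴ = 0.08832 m
230–840 m: 0.17 × 610 × 2.3×10⁻⁴ = 0.023851 m
Δh = 0.08832 + 0.023851 = 0.112171 m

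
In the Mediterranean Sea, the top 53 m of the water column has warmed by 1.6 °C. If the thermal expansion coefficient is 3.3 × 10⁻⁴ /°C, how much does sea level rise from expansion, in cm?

about 2.80 cm

Δh = αΔT·H = 3.3×10⁻⁴ × 1.6 × 53 = 0.027984 m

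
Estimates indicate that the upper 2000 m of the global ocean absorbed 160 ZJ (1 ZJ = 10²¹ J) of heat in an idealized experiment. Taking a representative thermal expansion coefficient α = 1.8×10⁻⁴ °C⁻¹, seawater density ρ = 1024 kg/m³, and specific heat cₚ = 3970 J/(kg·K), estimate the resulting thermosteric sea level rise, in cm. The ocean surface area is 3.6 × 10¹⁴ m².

Per unit area: Q = 160×10²¹ / (3.6×10¹⁴) ≈ 4.444×10⁸ J/m²
Δh = αQ/(ρcₚ) = 1.8×10⁻⁴ × 4.444×10⁸ / (1024 × 3970) ≈ 0.019677 m

about 2.0 cm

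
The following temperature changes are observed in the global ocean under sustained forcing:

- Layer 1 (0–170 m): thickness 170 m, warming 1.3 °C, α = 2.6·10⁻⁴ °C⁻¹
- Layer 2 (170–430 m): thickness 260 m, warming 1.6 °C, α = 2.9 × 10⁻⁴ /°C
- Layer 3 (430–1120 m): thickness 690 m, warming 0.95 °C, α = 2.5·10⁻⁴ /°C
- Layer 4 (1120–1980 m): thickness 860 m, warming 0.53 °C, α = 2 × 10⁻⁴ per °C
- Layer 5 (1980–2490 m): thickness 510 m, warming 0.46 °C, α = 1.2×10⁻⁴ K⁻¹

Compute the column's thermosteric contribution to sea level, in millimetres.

Δh = 460 mm

Layer 1: 1.3 × 170 × 2.6×10⁻⁴ = 0.05746 m
2.9×10⁻⁴ × 260 × 1.6 = 0.12064 m
430–1120 m: 0.95 × 690 × 2.5×10⁻⁴ = 0.163875 m
860 × 0.53 × 2×10⁻⁴ = 0.09116 m
Layer 5: 1.2×10⁻⁴ × 510 × 0.46 = 0.028152 m
Δh = 0.05746 + 0.12064 + 0.163875 + 0.09116 + 0.028152 = 0.461287 m ≈ 460 mm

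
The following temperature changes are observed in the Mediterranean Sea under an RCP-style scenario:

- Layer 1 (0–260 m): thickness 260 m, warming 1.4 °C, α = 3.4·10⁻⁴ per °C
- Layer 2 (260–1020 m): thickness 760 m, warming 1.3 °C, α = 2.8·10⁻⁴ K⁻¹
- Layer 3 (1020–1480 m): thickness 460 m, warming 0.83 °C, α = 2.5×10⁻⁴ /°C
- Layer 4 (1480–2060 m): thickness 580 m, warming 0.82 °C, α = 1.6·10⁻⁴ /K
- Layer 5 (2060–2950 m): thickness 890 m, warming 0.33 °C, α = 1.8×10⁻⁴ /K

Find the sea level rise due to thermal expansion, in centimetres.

about 62.5 cm

0–260 m: 260 × 1.4 × 3.4×10⁻⁴ = 0.12376 m
260–1020 m: 1.3 × 2.8×10⁻⁴ × 760 = 0.27664 m
0.83 × 2.5×10⁻⁴ × 460 = 0.09545 m
Layer 4: 0.82 × 1.6×10⁻⁴ × 580 = 0.076096 m
2060–2950 m: 890 × 1.8×10⁻⁴ × 0.33 = 0.052866 m
Δh = 0.12376 + 0.27664 + 0.09545 + 0.076096 + 0.052866 = 0.624812 m ≈ 62.5 cm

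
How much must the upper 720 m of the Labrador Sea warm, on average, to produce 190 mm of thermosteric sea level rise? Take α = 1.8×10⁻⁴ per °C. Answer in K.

ΔT = Δh/(αH) = 0.19 / (1.8×10⁻⁴ × 720) ≈ 1.466 K

1.47 K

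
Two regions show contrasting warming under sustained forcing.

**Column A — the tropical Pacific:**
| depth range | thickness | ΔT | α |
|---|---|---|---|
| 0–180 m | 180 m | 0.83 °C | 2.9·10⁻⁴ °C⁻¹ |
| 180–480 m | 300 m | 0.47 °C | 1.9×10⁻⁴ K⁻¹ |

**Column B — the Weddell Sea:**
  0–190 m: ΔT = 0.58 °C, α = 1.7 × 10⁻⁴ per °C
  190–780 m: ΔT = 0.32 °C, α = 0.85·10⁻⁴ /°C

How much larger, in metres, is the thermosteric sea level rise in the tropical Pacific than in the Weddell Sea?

0.0353 m larger

A Layer 1: 180 × 2.9×10⁻⁴ × 0.83 = 0.043326 m
A Layer 2: 1.9×10⁻⁴ × 0.47 × 300 = 0.02679 m
A total: 0.070116 m
B 0–190 m: 0.58 × 1.7×10⁻⁴ × 190 = 0.018734 m
B Layer 2: 0.32 × 590 × 0.85×10⁻⁴ = 0.016048 m
B total: 0.034782 m
Difference: 0.070116 − 0.034782 = 0.035334 m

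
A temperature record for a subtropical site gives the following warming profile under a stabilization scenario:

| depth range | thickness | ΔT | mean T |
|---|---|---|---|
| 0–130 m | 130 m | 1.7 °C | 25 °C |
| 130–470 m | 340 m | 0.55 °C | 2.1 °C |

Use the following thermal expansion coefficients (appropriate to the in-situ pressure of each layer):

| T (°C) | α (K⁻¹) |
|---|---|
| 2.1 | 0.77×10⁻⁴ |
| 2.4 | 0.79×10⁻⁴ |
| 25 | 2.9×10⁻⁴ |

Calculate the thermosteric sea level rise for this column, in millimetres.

Layer 1 at 25 °C → α = 2.9×10⁻⁴ K⁻¹
Layer 2 at 2.1 °C → α = 0.77×10⁻⁴ K⁻¹
Layer 1: 130 × 2.9×10⁻⁴ × 1.7 = 0.06409 m
0.55 × 0.77×10⁻⁴ × 340 = 0.014399 m
Δh = 0.06409 + 0.014399 = 0.078489 m ≈ 78.5 mm

about 78.5 mm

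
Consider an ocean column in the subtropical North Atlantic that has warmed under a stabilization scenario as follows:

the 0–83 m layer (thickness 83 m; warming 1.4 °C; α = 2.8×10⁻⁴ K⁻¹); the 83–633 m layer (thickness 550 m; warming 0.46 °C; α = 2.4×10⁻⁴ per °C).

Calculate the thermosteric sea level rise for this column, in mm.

93 mm

1.4 × 2.8×10⁻⁴ × 83 = 0.032536 m
550 × 2.4×10⁻⁴ × 0.46 = 0.06072 m
Δh = 0.032536 + 0.06072 = 0.093256 m ≈ 93 mm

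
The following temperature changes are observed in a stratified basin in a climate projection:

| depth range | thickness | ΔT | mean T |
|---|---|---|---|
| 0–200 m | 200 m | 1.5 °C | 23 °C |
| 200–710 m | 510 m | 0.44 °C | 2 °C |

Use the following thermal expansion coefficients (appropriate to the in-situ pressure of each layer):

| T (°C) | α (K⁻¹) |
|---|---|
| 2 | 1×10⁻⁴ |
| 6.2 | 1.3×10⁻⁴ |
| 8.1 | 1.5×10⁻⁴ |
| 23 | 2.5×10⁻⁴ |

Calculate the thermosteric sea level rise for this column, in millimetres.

97 mm of thermosteric rise

Layer 1 at 23 °C → α = 2.5×10⁻⁴ K⁻¹
Layer 2 at 2 °C → α = 1×10⁻⁴ K⁻¹
Layer 1: 200 × 2.5×10⁻⁴ × 1.5 = 0.07500 m
0.44 × 1×10⁻⁴ × 510 = 0.02244 m
Δh = 0.07500 + 0.02244 = 0.09744 m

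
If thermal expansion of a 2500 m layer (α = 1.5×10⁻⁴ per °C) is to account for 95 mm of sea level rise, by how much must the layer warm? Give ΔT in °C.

ΔT = Δh/(αH) = 0.095 / (1.5×10⁻⁴ × 2500) ≈ 0.2533 °C

0.253 °C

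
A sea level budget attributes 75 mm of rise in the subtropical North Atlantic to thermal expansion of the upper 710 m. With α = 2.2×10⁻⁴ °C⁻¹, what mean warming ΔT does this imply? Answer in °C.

ΔT = Δh/(αH) = 0.075 / (2.2×10⁻⁴ × 710) ≈ 0.4802 °C

0.480 °C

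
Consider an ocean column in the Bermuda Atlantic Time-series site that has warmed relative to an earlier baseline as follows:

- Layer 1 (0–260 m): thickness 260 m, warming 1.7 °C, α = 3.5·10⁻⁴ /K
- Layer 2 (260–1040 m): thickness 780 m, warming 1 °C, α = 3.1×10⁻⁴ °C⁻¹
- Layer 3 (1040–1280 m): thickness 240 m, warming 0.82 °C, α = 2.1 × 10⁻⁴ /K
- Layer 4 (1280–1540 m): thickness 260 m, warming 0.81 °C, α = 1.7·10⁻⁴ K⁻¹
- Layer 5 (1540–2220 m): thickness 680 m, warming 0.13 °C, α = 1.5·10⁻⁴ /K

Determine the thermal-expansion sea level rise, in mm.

about 487 mm

0–260 m: 260 × 3.5×10⁻⁴ × 1.7 = 0.15470 m
260–1040 m: 3.1×10⁻⁴ × 1 × 780 = 0.24180 m
1040–1280 m: 0.82 × 2.1×10⁻⁴ × 240 = 0.041328 m
0.81 × 260 × 1.7×10⁻⁴ = 0.035802 m
Layer 5: 0.13 × 680 × 1.5×10⁻⁴ = 0.01326 m
Δh = 0.15470 + 0.24180 + 0.041328 + 0.035802 + 0.01326 = 0.48689 m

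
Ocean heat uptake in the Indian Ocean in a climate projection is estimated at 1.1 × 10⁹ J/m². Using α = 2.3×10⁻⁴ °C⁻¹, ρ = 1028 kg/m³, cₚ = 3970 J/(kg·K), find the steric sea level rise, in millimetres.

Δh ≈ 62.0 mm

Δh = αQ/(ρcₚ) = 2.3×10⁻⁴ × 1.1×10⁹ / (1028 × 3970) ≈ 0.061992 m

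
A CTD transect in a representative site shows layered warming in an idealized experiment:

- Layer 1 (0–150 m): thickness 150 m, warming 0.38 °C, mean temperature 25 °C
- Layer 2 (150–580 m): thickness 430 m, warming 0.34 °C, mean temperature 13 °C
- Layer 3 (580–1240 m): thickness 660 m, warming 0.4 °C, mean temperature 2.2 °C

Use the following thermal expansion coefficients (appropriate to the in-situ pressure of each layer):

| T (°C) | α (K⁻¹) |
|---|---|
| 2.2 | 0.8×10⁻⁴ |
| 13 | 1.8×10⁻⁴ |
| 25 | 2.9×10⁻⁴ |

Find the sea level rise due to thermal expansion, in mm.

Layer 1 at 25 °C → α = 2.9×10⁻⁴ K⁻¹
Layer 2 at 13 °C → α = 1.8×10⁻⁴ K⁻¹
Layer 3 at 2.2 °C → α = 0.8×10⁻⁴ K⁻¹
0–150 m: 150 × 0.38 × 2.9×10⁻⁴ = 0.01653 m
150–580 m: 0.34 × 430 × 1.8×10⁻⁴ = 0.026316 m
580–1240 m: 0.4 × 0.8×10⁻⁴ × 660 = 0.02112 m
Δh = 0.01653 + 0.026316 + 0.02112 = 0.063966 m

Δh ≈ 64.0 mm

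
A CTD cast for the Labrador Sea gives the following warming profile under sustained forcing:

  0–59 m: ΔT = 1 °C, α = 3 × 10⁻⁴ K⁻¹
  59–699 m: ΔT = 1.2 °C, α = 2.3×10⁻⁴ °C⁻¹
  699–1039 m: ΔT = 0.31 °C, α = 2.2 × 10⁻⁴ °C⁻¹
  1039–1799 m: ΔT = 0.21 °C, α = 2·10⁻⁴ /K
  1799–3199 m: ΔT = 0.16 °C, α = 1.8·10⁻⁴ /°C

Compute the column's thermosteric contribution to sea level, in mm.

Δh = 290 mm

59 × 1 × 3×10⁻⁴ = 0.01770 m
1.2 × 640 × 2.3×10⁻⁴ = 0.17664 m
699–1039 m: 0.31 × 2.2×10⁻⁴ × 340 = 0.023188 m
Layer 4: 2×10⁻⁴ × 0.21 × 760 = 0.03192 m
Layer 5: 1400 × 1.8×10⁻⁴ × 0.16 = 0.04032 m
Δh = 0.01770 + 0.17664 + 0.023188 + 0.03192 + 0.04032 = 0.289768 m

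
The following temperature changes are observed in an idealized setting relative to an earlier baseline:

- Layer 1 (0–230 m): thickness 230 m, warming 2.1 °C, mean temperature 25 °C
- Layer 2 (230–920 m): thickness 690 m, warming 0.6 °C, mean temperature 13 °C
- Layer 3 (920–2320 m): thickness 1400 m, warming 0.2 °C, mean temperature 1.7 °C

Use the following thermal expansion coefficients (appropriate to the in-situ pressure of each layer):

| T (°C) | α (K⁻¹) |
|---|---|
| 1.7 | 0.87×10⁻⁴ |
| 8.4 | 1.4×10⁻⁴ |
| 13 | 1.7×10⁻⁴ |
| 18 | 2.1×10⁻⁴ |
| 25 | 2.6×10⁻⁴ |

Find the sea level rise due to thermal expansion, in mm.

220 mm

Layer 1 at 25 °C → α = 2.6×10⁻⁴ K⁻¹
Layer 2 at 13 °C → α = 1.7×10⁻⁴ K⁻¹
Layer 3 at 1.7 °C → α = 0.87×10⁻⁴ K⁻¹
0–230 m: 230 × 2.6×10⁻⁴ × 2.1 = 0.12558 m
690 × 0.6 × 1.7×10⁻⁴ = 0.07038 m
1400 × 0.2 × 0.87×10⁻⁴ = 0.02436 m
Δh = 0.12558 + 0.07038 + 0.02436 = 0.22032 m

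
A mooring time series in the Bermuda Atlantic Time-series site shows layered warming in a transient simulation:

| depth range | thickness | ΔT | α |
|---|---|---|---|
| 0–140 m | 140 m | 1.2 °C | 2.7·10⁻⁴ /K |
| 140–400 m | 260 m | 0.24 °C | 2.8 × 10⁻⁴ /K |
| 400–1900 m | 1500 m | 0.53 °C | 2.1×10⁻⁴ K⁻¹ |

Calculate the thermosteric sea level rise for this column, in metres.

Layer 1: 1.2 × 140 × 2.7×10⁻⁴ = 0.04536 m
2.8×10⁻⁴ × 260 × 0.24 = 0.017472 m
Layer 3: 0.53 × 2.1×10⁻⁴ × 1500 = 0.16695 m
Δh = 0.04536 + 0.017472 + 0.16695 = 0.229782 m

about 0.23 m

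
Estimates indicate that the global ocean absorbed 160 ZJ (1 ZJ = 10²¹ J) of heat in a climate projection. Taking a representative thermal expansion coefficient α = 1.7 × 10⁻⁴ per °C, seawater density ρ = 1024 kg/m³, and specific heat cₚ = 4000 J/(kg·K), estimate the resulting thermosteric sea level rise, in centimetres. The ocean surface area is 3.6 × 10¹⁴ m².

Per unit area: Q = 160×10²¹ / (3.6×10¹⁴) ≈ 4.444×10⁸ J/m²
Δh = αQ/(ρcₚ) = 1.7×10⁻⁴ × 4.444×10⁸ / (1024 × 4000) ≈ 0.018444 m

Δh = 1.84 cm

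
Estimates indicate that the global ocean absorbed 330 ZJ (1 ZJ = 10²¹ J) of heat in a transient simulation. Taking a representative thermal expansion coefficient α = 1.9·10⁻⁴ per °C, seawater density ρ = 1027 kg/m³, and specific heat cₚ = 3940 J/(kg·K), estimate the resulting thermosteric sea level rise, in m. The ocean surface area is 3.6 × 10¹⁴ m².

0.0430 m of thermosteric rise

Per unit area: Q = 330×10²¹ / (3.6×10¹⁴) ≈ 9.167×10⁸ J/m²
Δh = αQ/(ρcₚ) = 1.9×10⁻⁴ × 9.167×10⁸ / (1027 × 3940) ≈ 0.043044 m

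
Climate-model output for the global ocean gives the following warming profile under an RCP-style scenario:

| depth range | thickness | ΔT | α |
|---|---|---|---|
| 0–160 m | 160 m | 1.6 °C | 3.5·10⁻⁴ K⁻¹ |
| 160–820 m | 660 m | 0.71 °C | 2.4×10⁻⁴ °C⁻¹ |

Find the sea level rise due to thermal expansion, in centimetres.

3.5×10⁻⁴ × 1.6 × 160 = 0.08960 m
0.71 × 2.4×10⁻⁴ × 660 = 0.112464 m
Δh = 0.08960 + 0.112464 = 0.202064 m

about 20.2 cm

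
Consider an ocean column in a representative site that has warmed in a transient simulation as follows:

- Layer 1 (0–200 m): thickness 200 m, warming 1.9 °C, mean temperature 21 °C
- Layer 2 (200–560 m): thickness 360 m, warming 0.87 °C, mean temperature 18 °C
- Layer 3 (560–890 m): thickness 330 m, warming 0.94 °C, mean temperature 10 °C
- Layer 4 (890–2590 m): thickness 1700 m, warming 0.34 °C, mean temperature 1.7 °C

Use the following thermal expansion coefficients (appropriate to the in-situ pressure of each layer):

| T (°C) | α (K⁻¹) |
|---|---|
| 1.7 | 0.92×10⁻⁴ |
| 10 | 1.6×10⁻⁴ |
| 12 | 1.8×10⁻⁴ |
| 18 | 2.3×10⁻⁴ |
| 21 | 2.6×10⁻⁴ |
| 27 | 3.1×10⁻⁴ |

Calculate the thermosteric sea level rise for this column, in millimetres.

Layer 1 at 21 °C → α = 2.6×10⁻⁴ K⁻¹
Layer 2 at 18 °C → α = 2.3×10⁻⁴ K⁻¹
Layer 3 at 10 °C → α = 1.6×10⁻⁴ K⁻¹
Layer 4 at 1.7 °C → α = 0.92×10⁻⁴ K⁻¹
0–200 m: 2.6×10⁻⁴ × 200 × 1.9 = 0.09880 m
Layer 2: 360 × 0.87 × 2.3×10⁻⁴ = 0.072036 m
Layer 3: 1.6×10⁻⁴ × 330 × 0.94 = 0.049632 m
Layer 4: 0.34 × 1700 × 0.92×10⁻⁴ = 0.053176 m
Δh = 0.09880 + 0.072036 + 0.049632 + 0.053176 = 0.273644 m ≈ 274 mm

Δh ≈ 274 mm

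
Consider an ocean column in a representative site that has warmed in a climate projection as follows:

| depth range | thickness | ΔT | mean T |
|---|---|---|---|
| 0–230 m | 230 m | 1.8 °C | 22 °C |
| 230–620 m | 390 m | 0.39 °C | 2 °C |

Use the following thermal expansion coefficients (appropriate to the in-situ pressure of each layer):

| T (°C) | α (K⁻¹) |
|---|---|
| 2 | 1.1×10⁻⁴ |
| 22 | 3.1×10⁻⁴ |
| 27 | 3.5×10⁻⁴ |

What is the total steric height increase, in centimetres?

Δh = 14.5 cm

Layer 1 at 22 °C → α = 3.1×10⁻⁴ K⁻¹
Layer 2 at 2 °C → α = 1.1×10⁻⁴ K⁻¹
0–230 m: 230 × 3.1×10⁻⁴ × 1.8 = 0.12834 m
0.39 × 390 × 1.1×10⁻⁴ = 0.016731 m
Δh = 0.12834 + 0.016731 = 0.145071 m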